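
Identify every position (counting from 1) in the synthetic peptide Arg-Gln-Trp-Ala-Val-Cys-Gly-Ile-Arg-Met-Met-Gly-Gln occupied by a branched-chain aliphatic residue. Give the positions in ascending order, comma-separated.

Valine (V), leucine (L), and isoleucine (I) are the branched-chain amino acids.
Matching residues: Val5, Ile8.

5, 8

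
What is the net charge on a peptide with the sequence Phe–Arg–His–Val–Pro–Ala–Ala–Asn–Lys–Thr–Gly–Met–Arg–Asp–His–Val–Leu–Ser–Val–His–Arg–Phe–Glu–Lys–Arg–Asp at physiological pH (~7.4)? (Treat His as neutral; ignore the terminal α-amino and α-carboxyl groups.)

+3

The side chains ionized at physiological pH are Lys/Arg (+1) and Asp/Glu (−1); with His treated as neutral, nothing else contributes.
Positive (K, R): Arg2, Lys9, Arg13, Arg21, Lys24, Arg25 → +6.
Negative (D, E): Asp14, Glu23, Asp26 → −3.
Net charge = (+6) + (−3) = +3.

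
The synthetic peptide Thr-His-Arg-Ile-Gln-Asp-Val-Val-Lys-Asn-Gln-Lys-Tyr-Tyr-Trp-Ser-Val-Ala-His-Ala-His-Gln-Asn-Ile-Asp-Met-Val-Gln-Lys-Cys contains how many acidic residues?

2

Aspartate (D) and glutamate (E) have carboxylic-acid side chains and are the acidic amino acids.
Matching residues: Asp6, Asp25.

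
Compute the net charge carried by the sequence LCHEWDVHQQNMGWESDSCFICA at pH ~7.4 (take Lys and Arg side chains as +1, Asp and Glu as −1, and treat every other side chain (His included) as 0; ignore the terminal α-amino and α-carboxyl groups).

Positive (K, R): none → +0.
Negative (D, E): E4, D6, E15, D17 → −4.
Net charge = (+0) + (−4) = −4.

-4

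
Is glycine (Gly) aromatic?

F, W, and Y each carry an aromatic ring on the side chain.
Glycine is not in this group.

No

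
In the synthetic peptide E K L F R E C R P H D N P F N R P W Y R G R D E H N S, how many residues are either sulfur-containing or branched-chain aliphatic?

Sulfur-containing: C, M. Branched-chain aliphatic: I, L, V.
Sulfur-containing residues here: C7 (1).
Branched-chain aliphatic residues here: L3 (1).
The two groups share no amino acid, so total = 1 + 1 = 2.

2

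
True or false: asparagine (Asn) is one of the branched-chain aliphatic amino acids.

False

The BCAAs are Val, Leu, and Ile — aliphatic side chains with a branch point.
Asparagine is not in this group.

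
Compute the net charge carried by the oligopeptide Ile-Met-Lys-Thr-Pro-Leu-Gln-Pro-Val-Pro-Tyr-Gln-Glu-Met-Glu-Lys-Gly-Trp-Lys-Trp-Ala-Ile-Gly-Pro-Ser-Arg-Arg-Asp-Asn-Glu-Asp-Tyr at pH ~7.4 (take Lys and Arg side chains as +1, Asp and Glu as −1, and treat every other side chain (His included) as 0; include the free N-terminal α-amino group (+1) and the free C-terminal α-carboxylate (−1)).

0

Positive (K, R): Lys3, Lys16, Lys19, Arg26, Arg27 → +5.
Negative (D, E): Glu13, Glu15, Asp28, Glu30, Asp31 → −5.
The N-terminus (+1) and C-terminus (−1) cancel.
Net charge = (+5) + (−5) = 0.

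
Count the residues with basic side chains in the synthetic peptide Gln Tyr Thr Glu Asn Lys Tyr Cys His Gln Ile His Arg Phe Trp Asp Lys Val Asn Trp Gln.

5

The basic amino acids are Lys (K), Arg (R), and His (H).
Matching residues: Lys6, His9, His12, Arg13, Lys17.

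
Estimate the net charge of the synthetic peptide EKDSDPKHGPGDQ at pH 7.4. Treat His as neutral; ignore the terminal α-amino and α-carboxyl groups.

-2

At pH ~7.4 the Lys and Arg side chains are protonated (+1), the Asp and Glu side chains are deprotonated (−1), and with His taken as neutral all other side chains carry no charge.
Positive (K, R): K2, K7 → +2.
Negative (D, E): E1, D3, D5, D12 → −4.
Net charge = (+2) + (−4) = −2.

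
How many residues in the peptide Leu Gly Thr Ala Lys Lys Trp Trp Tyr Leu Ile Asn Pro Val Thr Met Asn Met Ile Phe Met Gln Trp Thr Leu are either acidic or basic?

2

Acidic: D, E. Basic: H, K, R.
Acidic residues here: none (0).
Basic residues here: Lys5, Lys6 (2).
The two groups share no amino acid, so total = 0 + 2 = 2.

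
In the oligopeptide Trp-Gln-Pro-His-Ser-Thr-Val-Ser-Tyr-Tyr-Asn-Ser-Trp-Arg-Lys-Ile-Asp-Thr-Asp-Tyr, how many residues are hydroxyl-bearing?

8

S, T, and Y are the three residues with a side-chain hydroxyl.
Matching residues: Ser5, Thr6, Ser8, Tyr9, Tyr10, Ser12, Thr18, Tyr20.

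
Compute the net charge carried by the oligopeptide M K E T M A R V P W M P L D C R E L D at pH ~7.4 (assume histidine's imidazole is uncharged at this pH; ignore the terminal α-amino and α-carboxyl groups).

-1

Near pH 7.4, K and R contribute +1 each, D and E contribute −1 each, and every other side chain (His included, as stated) is uncharged.
Positive (K, R): K2, R7, R16 → +3.
Negative (D, E): E3, D14, E17, D19 → −4.
Net charge = (+3) + (−4) = −1.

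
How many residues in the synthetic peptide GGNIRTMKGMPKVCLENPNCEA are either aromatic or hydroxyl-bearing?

1

Aromatic: F, W, Y. Hydroxyl-bearing: S, T, Y.
Aromatic residues here: none (0).
Hydroxyl-bearing residues here: T6 (1).
(Y belongs to both groups, but none appear in this sequence.) Total = 0 + 1 = 1.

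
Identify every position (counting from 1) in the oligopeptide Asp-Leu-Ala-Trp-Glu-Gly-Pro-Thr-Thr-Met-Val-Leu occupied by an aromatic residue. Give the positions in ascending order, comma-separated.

4

Matching residues: Trp4.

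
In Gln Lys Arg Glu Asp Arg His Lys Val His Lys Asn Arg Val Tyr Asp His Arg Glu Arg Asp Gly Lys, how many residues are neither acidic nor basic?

6

Acidic: D, E. Basic: K, R, H. All other residues are neither.
Matching residues: Gln1, Val9, Asn12, Val14, Tyr15, Gly22.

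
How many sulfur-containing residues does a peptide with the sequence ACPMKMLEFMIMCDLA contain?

6

Only Cys (C) and Met (M) have a sulfur atom in the side chain.
Matching residues: C2, M4, M6, M10, M12, C13.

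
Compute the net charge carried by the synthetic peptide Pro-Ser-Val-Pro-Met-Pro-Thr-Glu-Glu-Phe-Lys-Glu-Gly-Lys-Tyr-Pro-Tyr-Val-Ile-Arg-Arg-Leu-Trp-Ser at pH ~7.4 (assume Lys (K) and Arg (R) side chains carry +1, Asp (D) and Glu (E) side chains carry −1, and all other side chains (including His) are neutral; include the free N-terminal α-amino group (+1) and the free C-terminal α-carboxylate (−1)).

Positive (K, R): Lys11, Lys14, Arg20, Arg21 → +4.
Negative (D, E): Glu8, Glu9, Glu12 → −3.
The N-terminus (+1) and C-terminus (−1) cancel.
Net charge = (+4) + (−3) = +1.

+1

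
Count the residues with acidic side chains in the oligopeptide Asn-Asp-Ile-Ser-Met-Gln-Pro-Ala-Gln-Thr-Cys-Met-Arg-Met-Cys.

Only D (aspartate) and E (glutamate) carry a side-chain carboxylic acid.
Matching residues: Asp2.

1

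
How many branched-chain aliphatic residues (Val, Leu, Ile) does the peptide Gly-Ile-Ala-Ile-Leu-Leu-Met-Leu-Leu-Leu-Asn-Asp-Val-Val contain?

Matching residues: Ile2, Ile4, Leu5, Leu6, Leu8, Leu9, Leu10, Val13, Val14.

9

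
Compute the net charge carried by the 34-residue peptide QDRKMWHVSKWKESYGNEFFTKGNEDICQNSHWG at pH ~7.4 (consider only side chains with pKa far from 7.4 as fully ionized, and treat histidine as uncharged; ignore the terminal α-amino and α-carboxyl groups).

0

At pH ~7.4 the Lys and Arg side chains are protonated (+1), the Asp and Glu side chains are deprotonated (−1), and with His taken as neutral all other side chains carry no charge.
Positive (K, R): R3, K4, K10, K12, K22 → +5.
Negative (D, E): D2, E13, E18, E25, D26 → −5.
Net charge = (+5) + (−5) = 0.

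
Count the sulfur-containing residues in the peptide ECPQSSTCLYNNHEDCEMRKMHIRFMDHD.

Cysteine (C, thiol) and methionine (M, thioether) are the two sulfur-containing amino acids.
Matching residues: C2, C8, C16, M18, M21, M26.

6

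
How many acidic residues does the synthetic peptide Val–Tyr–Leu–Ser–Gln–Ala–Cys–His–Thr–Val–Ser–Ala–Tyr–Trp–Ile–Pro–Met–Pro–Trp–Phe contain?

0

Only D (aspartate) and E (glutamate) carry a side-chain carboxylic acid.
None of the 20 residues belong to this group.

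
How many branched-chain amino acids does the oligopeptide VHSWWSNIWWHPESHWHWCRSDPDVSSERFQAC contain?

3

Valine (V), leucine (L), and isoleucine (I) are the branched-chain amino acids.
Matching residues: V1, I8, V25.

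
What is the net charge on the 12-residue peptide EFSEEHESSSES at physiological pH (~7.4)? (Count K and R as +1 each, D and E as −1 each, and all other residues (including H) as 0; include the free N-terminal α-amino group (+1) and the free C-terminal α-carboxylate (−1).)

-5

Positive (K, R): none → +0.
Negative (D, E): E1, E4, E5, E7, E11 → −5.
The N-terminus (+1) and C-terminus (−1) cancel.
Net charge = (+0) + (−5) = −5.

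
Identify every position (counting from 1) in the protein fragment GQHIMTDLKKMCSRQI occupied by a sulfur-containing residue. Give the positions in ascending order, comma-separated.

5, 11, 12

Cysteine (C, thiol) and methionine (M, thioether) are the two sulfur-containing amino acids.
Matching residues: M5, M11, C12.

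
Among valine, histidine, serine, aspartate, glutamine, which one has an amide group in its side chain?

Asparagine (N) and glutamine (Q) have uncharged amide side chains.
Of the listed options, only glutamine belongs to this group.

glutamine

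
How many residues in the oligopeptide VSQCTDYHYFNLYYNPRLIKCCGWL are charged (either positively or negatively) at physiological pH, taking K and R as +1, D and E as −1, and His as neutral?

Charged side chains at pH ~7.4: K, R (positive); D, E (negative).
Matching residues: D6, R17, K20.

3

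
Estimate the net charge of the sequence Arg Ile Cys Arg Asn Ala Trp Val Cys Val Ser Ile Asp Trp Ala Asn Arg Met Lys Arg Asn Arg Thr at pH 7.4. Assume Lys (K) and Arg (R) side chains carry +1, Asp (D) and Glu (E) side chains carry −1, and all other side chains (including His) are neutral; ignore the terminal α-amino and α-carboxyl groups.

+5

Positive (K, R): Arg1, Arg4, Arg17, Lys19, Arg20, Arg22 → +6.
Negative (D, E): Asp13 → −1.
Net charge = (+6) + (−1) = +5.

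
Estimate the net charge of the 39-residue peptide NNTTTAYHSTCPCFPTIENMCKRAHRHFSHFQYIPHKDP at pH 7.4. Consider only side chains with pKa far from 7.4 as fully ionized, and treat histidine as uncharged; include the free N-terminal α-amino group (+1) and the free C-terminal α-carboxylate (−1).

Near pH 7.4, K and R contribute +1 each, D and E contribute −1 each, and every other side chain (His included, as stated) is uncharged.
Positive (K, R): K22, R23, R26, K37 → +4.
Negative (D, E): E18, D38 → −2.
The N-terminus (+1) and C-terminus (−1) cancel.
Net charge = (+4) + (−2) = +2.

+2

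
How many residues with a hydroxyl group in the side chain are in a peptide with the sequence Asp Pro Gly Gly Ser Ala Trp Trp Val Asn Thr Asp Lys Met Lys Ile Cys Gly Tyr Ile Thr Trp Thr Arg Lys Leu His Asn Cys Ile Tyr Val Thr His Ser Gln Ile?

Serine (S), threonine (T), and tyrosine (Y) each carry a hydroxyl group on the side chain.
Matching residues: Ser5, Thr11, Tyr19, Thr21, Thr23, Tyr31, Thr33, Ser35.

8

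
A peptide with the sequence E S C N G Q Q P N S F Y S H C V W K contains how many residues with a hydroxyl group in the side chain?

Serine (S), threonine (T), and tyrosine (Y) each carry a hydroxyl group on the side chain.
Matching residues: S2, S10, Y12, S13.

4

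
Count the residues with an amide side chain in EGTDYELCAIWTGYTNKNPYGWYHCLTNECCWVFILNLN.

5

Only N (asparagine) and Q (glutamine) carry a side-chain carboxamide.
Matching residues: N16, N18, N28, N37, N39.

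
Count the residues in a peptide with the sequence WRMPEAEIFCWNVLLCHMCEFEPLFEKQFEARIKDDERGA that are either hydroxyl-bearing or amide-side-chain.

2

Hydroxyl-bearing: S, T, Y. Amide-side-chain: N, Q.
Hydroxyl-bearing residues here: none (0).
Amide-side-chain residues here: N12, Q28 (2).
The two groups share no amino acid, so total = 0 + 2 = 2.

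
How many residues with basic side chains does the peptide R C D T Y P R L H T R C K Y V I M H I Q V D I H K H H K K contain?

Lysine (K), arginine (R), and histidine (H) have basic, nitrogen-containing side chains.
Matching residues: R1, R7, H9, R11, K13, H18, H24, K25, H26, H27, K28, K29.

12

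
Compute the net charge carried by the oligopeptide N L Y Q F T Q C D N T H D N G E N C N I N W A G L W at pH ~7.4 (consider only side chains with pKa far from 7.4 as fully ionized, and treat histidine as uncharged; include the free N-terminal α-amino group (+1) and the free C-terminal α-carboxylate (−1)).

Near pH 7.4, K and R contribute +1 each, D and E contribute −1 each, and every other side chain (His included, as stated) is uncharged.
Positive (K, R): none → +0.
Negative (D, E): D9, D13, E16 → −3.
The N-terminus (+1) and C-terminus (−1) cancel.
Net charge = (+0) + (−3) = −3.

-3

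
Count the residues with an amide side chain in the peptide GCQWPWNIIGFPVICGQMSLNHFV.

The amide-side-chain residues are Asn (N) and Gln (Q).
Matching residues: Q3, N7, Q17, N21.

4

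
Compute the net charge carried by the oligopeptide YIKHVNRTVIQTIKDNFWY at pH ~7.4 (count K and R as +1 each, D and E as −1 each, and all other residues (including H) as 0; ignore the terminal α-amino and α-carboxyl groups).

Positive (K, R): K3, R7, K14 → +3.
Negative (D, E): D15 → −1.
Net charge = (+3) + (−1) = +2.

+2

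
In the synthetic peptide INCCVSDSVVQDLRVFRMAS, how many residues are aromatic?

F, W, and Y each carry an aromatic ring on the side chain.
Matching residues: F16.

1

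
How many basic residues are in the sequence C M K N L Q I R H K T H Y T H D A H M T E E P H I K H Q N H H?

12

The basic amino acids are Lys (K), Arg (R), and His (H).
Matching residues: K3, R8, H9, K10, H12, H15, H18, H24, K26, H27, H30, H31.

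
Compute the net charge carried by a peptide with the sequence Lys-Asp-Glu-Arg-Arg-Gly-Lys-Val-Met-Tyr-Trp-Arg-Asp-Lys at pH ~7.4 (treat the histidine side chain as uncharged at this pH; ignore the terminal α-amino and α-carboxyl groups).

+3

The side chains ionized at physiological pH are Lys/Arg (+1) and Asp/Glu (−1); with His treated as neutral, nothing else contributes.
Positive (K, R): Lys1, Arg4, Arg5, Lys7, Arg12, Lys14 → +6.
Negative (D, E): Asp2, Glu3, Asp13 → −3.
Net charge = (+6) + (−3) = +3.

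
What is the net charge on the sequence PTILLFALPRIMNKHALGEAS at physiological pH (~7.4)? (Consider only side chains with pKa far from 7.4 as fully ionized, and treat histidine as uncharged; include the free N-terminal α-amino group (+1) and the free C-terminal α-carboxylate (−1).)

+1

The side chains ionized at physiological pH are Lys/Arg (+1) and Asp/Glu (−1); with His treated as neutral, nothing else contributes.
Positive (K, R): R10, K14 → +2.
Negative (D, E): E19 → −1.
The N-terminus (+1) and C-terminus (−1) cancel.
Net charge = (+2) + (−1) = +1.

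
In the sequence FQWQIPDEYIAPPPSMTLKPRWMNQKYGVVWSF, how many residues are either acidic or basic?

Acidic: D, E. Basic: H, K, R.
Acidic residues here: D7, E8 (2).
Basic residues here: K19, R21, K26 (3).
The two groups share no amino acid, so total = 2 + 3 = 5.

5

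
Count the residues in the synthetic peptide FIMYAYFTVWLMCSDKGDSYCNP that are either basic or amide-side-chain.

2

Basic: H, K, R. Amide-side-chain: N, Q.
Basic residues here: K16 (1).
Amide-side-chain residues here: N22 (1).
The two groups share no amino acid, so total = 1 + 1 = 2.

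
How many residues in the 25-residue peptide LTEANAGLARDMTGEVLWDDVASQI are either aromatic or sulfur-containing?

2

Aromatic: F, W, Y. Sulfur-containing: C, M.
Aromatic residues here: W18 (1).
Sulfur-containing residues here: M12 (1).
The two groups share no amino acid, so total = 1 + 1 = 2.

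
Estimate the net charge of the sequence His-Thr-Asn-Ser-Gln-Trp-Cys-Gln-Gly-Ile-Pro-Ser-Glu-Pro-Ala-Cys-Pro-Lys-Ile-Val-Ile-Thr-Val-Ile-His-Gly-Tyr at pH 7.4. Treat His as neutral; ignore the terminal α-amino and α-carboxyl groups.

0

Near pH 7.4, K and R contribute +1 each, D and E contribute −1 each, and every other side chain (His included, as stated) is uncharged.
Positive (K, R): Lys18 → +1.
Negative (D, E): Glu13 → −1.
Net charge = (+1) + (−1) = 0.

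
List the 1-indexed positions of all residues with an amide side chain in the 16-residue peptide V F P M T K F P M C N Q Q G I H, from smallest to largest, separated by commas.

The amide-side-chain residues are Asn (N) and Gln (Q).
Matching residues: N11, Q12, Q13.

11, 12, 13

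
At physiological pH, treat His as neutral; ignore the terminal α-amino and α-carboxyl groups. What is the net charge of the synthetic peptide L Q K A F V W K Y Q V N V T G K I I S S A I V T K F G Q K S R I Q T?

The side chains ionized at physiological pH are Lys/Arg (+1) and Asp/Glu (−1); with His treated as neutral, nothing else contributes.
Positive (K, R): K3, K8, K16, K25, K29, R31 → +6.
Negative (D, E): none → −0.
Net charge = (+6) + (−0) = +6.

+6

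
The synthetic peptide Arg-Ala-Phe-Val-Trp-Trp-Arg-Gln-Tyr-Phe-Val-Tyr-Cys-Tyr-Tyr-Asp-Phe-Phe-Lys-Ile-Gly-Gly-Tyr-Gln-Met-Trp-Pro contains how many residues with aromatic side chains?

12

The aromatic amino acids are Phe (F, benzyl), Trp (W, indole), and Tyr (Y, phenol).
Matching residues: Phe3, Trp5, Trp6, Tyr9, Phe10, Tyr12, Tyr14, Tyr15, Phe17, Phe18, Tyr23, Trp26.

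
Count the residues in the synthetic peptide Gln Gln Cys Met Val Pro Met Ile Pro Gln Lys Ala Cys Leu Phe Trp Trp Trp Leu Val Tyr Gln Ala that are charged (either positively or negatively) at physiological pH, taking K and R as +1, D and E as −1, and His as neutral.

1

Charged side chains at pH ~7.4: K, R (positive); D, E (negative).
Matching residues: Lys11.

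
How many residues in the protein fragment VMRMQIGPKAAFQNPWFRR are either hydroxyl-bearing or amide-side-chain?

Hydroxyl-bearing: S, T, Y. Amide-side-chain: N, Q.
Hydroxyl-bearing residues here: none (0).
Amide-side-chain residues here: Q5, Q13, N14 (3).
The two groups share no amino acid, so total = 0 + 3 = 3.

3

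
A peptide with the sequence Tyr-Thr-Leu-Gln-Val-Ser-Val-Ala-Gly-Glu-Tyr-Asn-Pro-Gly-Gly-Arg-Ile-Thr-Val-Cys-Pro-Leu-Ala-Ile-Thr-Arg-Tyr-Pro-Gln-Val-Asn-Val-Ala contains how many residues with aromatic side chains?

Phenylalanine (F), tryptophan (W), and tyrosine (Y) have aromatic ring side chains.
Matching residues: Tyr1, Tyr11, Tyr27.

3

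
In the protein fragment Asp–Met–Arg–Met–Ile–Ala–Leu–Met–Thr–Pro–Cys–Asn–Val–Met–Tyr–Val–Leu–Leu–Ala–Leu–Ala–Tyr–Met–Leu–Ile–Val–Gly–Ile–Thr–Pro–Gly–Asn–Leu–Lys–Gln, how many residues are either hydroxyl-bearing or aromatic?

4

Hydroxyl-bearing: S, T, Y. Aromatic: F, W, Y.
Hydroxyl-bearing residues here: Thr9, Tyr15, Tyr22, Thr29 (4).
Aromatic residues here: Tyr15, Tyr22 (2).
Y is in both groups, so the 2 Y residues must not be double-counted.
Total = 4 + 2 − 2 = 4.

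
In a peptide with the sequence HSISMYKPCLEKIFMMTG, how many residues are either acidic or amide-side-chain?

1

Acidic: D, E. Amide-side-chain: N, Q.
Acidic residues here: E11 (1).
Amide-side-chain residues here: none (0).
The two groups share no amino acid, so total = 1 + 0 = 1.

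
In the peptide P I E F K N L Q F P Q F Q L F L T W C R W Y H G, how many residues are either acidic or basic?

Acidic: D, E. Basic: H, K, R.
Acidic residues here: E3 (1).
Basic residues here: K5, R20, H23 (3).
The two groups share no amino acid, so total = 1 + 3 = 4.

4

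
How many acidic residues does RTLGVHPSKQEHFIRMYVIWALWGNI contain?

1

Only D (aspartate) and E (glutamate) carry a side-chain carboxylic acid.
Matching residues: E11.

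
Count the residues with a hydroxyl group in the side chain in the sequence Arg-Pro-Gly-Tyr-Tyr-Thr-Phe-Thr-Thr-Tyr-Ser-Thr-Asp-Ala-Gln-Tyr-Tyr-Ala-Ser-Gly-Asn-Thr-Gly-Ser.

Serine (S), threonine (T), and tyrosine (Y) each carry a hydroxyl group on the side chain.
Matching residues: Tyr4, Tyr5, Thr6, Thr8, Thr9, Tyr10, Ser11, Thr12, Tyr16, Tyr17, Ser19, Thr22, Ser24.

13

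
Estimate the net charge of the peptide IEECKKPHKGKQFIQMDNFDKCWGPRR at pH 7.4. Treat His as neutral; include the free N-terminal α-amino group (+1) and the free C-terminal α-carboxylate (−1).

+3

The side chains ionized at physiological pH are Lys/Arg (+1) and Asp/Glu (−1); with His treated as neutral, nothing else contributes.
Positive (K, R): K5, K6, K9, K11, K21, R26, R27 → +7.
Negative (D, E): E2, E3, D17, D20 → −4.
The N-terminus (+1) and C-terminus (−1) cancel.
Net charge = (+7) + (−4) = +3.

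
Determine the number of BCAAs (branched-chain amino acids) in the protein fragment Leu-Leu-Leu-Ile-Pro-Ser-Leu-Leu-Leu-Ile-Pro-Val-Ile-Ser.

The BCAAs are Val, Leu, and Ile — aliphatic side chains with a branch point.
Matching residues: Leu1, Leu2, Leu3, Ile4, Leu7, Leu8, Leu9, Ile10, Val12, Ile13.

10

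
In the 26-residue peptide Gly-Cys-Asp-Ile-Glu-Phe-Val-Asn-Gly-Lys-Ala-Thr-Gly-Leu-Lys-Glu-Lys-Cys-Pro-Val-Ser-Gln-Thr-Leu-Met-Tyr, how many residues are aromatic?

2

The aromatic amino acids are Phe (F, benzyl), Trp (W, indole), and Tyr (Y, phenol).
Matching residues: Phe6, Tyr26.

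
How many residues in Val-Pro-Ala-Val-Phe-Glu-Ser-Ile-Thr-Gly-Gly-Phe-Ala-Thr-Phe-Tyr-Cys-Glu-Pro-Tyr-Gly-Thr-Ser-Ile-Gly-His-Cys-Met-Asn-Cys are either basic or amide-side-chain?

2

Basic: H, K, R. Amide-side-chain: N, Q.
Basic residues here: His26 (1).
Amide-side-chain residues here: Asn29 (1).
The two groups share no amino acid, so total = 1 + 1 = 2.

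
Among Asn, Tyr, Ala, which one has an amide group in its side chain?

Asparagine (N) and glutamine (Q) have uncharged amide side chains.
Of the listed options, only Asn belongs to this group.

Asn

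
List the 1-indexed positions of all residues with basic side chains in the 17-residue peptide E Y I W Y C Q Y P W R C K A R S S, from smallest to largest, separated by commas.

11, 13, 15

The basic amino acids are Lys (K), Arg (R), and His (H).
Matching residues: R11, K13, R15.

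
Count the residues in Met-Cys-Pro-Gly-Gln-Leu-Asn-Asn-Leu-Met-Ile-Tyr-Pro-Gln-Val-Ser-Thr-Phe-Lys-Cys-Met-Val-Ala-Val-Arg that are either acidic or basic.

2

Acidic: D, E. Basic: H, K, R.
Acidic residues here: none (0).
Basic residues here: Lys19, Arg25 (2).
The two groups share no amino acid, so total = 0 + 2 = 2.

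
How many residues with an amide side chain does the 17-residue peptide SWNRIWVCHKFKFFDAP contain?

1

Only N (asparagine) and Q (glutamine) carry a side-chain carboxamide.
Matching residues: N3.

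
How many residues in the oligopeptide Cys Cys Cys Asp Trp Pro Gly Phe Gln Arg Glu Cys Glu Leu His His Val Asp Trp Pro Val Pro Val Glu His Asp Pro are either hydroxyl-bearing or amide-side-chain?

1

Hydroxyl-bearing: S, T, Y. Amide-side-chain: N, Q.
Hydroxyl-bearing residues here: none (0).
Amide-side-chain residues here: Gln9 (1).
The two groups share no amino acid, so total = 0 + 1 = 1.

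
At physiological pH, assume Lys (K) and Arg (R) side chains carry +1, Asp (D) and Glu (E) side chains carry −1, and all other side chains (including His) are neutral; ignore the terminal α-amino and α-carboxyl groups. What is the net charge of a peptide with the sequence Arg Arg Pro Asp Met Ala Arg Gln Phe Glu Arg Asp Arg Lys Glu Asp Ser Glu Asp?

-1

Positive (K, R): Arg1, Arg2, Arg7, Arg11, Arg13, Lys14 → +6.
Negative (D, E): Asp4, Glu10, Asp12, Glu15, Asp16, Glu18, Asp19 → −7.
Net charge = (+6) + (−7) = −1.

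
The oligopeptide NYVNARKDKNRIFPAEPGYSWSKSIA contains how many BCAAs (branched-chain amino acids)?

V, L, and I make up the branched-chain aliphatic group.
Matching residues: V3, I12, I25.

3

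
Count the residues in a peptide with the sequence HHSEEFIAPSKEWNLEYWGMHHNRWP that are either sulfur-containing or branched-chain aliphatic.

3

Sulfur-containing: C, M. Branched-chain aliphatic: I, L, V.
Sulfur-containing residues here: M20 (1).
Branched-chain aliphatic residues here: I7, L15 (2).
The two groups share no amino acid, so total = 1 + 2 = 3.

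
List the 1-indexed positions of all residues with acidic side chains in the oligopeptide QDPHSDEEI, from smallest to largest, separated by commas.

2, 6, 7, 8

Aspartate (D) and glutamate (E) have carboxylic-acid side chains and are the acidic amino acids.
Matching residues: D2, D6, E7, E8.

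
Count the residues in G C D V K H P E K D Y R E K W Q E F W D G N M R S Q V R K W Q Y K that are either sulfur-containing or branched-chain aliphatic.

Sulfur-containing: C, M. Branched-chain aliphatic: I, L, V.
Sulfur-containing residues here: C2, M23 (2).
Branched-chain aliphatic residues here: V4, V27 (2).
The two groups share no amino acid, so total = 2 + 2 = 4.

4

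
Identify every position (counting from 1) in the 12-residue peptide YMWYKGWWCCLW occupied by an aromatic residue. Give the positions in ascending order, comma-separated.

The aromatic amino acids are Phe (F, benzyl), Trp (W, indole), and Tyr (Y, phenol).
Matching residues: Y1, W3, Y4, W7, W8, W12.

1, 3, 4, 7, 8, 12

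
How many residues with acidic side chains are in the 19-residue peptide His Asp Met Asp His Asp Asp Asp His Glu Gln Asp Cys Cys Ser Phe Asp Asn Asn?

8

Aspartate (D) and glutamate (E) have carboxylic-acid side chains and are the acidic amino acids.
Matching residues: Asp2, Asp4, Asp6, Asp7, Asp8, Glu10, Asp12, Asp17.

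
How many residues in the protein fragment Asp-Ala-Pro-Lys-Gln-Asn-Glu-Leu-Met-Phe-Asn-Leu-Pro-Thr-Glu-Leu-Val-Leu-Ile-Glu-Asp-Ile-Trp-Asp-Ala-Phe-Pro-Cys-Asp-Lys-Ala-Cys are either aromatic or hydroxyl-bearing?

4

Aromatic: F, W, Y. Hydroxyl-bearing: S, T, Y.
Aromatic residues here: Phe10, Trp23, Phe26 (3).
Hydroxyl-bearing residues here: Thr14 (1).
(Y belongs to both groups, but none appear in this sequence.) Total = 3 + 1 = 4.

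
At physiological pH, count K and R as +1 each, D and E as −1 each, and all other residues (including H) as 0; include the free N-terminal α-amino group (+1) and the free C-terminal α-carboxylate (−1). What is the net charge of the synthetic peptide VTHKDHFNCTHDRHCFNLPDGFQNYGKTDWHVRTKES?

Positive (K, R): K4, R13, K27, R33, K35 → +5.
Negative (D, E): D5, D12, D20, D29, E36 → −5.
The N-terminus (+1) and C-terminus (−1) cancel.
Net charge = (+5) + (−5) = 0.

0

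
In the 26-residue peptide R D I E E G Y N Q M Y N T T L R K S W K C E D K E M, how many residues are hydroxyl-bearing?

5

The –OH-bearing residues are Ser, Thr (aliphatic alcohols), and Tyr (phenol).
Matching residues: Y7, Y11, T13, T14, S18.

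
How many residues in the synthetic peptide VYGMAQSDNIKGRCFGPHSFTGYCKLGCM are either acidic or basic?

5

Acidic: D, E. Basic: H, K, R.
Acidic residues here: D8 (1).
Basic residues here: K11, R13, H18, K25 (4).
The two groups share no amino acid, so total = 1 + 4 = 5.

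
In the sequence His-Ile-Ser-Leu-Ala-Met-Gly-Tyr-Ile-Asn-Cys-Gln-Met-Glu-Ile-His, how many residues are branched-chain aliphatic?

V, L, and I make up the branched-chain aliphatic group.
Matching residues: Ile2, Leu4, Ile9, Ile15.

4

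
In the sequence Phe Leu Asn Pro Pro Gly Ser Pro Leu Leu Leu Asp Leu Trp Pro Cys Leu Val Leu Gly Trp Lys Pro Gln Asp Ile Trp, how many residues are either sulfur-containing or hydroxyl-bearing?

Sulfur-containing: C, M. Hydroxyl-bearing: S, T, Y.
Sulfur-containing residues here: Cys16 (1).
Hydroxyl-bearing residues here: Ser7 (1).
The two groups share no amino acid, so total = 1 + 1 = 2.

2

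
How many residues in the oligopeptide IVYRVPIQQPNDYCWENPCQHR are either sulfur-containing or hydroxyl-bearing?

Sulfur-containing: C, M. Hydroxyl-bearing: S, T, Y.
Sulfur-containing residues here: C14, C19 (2).
Hydroxyl-bearing residues here: Y3, Y13 (2).
The two groups share no amino acid, so total = 2 + 2 = 4.

4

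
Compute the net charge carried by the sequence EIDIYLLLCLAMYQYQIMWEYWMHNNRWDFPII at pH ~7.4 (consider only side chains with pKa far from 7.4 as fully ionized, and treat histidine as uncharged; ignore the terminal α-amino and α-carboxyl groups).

At pH ~7.4 the Lys and Arg side chains are protonated (+1), the Asp and Glu side chains are deprotonated (−1), and with His taken as neutral all other side chains carry no charge.
Positive (K, R): R27 → +1.
Negative (D, E): E1, D3, E20, D29 → −4.
Net charge = (+1) + (−4) = −3.

-3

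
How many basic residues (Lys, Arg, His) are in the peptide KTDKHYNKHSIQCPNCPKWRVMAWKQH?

9

Matching residues: K1, K4, H5, K8, H9, K18, R20, K25, H27.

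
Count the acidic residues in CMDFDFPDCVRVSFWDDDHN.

Only D (aspartate) and E (glutamate) carry a side-chain carboxylic acid.
Matching residues: D3, D5, D8, D16, D17, D18.

6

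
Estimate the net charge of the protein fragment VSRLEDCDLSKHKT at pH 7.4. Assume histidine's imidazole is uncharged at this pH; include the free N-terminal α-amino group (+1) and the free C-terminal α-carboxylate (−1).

Near pH 7.4, K and R contribute +1 each, D and E contribute −1 each, and every other side chain (His included, as stated) is uncharged.
Positive (K, R): R3, K11, K13 → +3.
Negative (D, E): E5, D6, D8 → −3.
The N-terminus (+1) and C-terminus (−1) cancel.
Net charge = (+3) + (−3) = 0.

0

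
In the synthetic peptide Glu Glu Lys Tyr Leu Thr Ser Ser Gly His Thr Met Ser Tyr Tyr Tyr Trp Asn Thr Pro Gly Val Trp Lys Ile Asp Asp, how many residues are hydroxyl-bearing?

S, T, and Y are the three residues with a side-chain hydroxyl.
Matching residues: Tyr4, Thr6, Ser7, Ser8, Thr11, Ser13, Tyr14, Tyr15, Tyr16, Thr19.

10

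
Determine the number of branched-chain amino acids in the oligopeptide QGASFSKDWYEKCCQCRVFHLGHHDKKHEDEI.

3

V, L, and I make up the branched-chain aliphatic group.
Matching residues: V18, L21, I32.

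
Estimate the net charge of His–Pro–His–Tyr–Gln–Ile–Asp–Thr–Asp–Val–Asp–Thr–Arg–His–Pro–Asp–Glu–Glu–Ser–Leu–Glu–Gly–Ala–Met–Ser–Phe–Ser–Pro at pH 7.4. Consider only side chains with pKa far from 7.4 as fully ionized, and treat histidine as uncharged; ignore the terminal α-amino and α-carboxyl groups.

Near pH 7.4, K and R contribute +1 each, D and E contribute −1 each, and every other side chain (His included, as stated) is uncharged.
Positive (K, R): Arg13 → +1.
Negative (D, E): Asp7, Asp9, Asp11, Asp16, Glu17, Glu18, Glu21 → −7.
Net charge = (+1) + (−7) = −6.

-6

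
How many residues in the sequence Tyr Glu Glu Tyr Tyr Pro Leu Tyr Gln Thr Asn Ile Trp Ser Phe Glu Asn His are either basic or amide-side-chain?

Basic: H, K, R. Amide-side-chain: N, Q.
Basic residues here: His18 (1).
Amide-side-chain residues here: Gln9, Asn11, Asn17 (3).
The two groups share no amino acid, so total = 1 + 3 = 4.

4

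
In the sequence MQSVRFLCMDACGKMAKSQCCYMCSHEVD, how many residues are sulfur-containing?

The sulfur-bearing residues are cysteine (–SH) and methionine (–S–CH₃).
Matching residues: M1, C8, M9, C12, M15, C20, C21, M23, C24.

9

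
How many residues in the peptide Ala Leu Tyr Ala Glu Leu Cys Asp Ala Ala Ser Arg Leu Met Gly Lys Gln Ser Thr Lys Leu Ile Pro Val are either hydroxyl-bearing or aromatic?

4

Hydroxyl-bearing: S, T, Y. Aromatic: F, W, Y.
Hydroxyl-bearing residues here: Tyr3, Ser11, Ser18, Thr19 (4).
Aromatic residues here: Tyr3 (1).
Y is in both groups, so the 1 Y residue must not be double-counted.
Total = 4 + 1 − 1 = 4.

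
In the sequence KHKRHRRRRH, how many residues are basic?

K, R, and H are the three residues with basic side chains (ε-amine, guanidinium, and imidazole respectively).
Matching residues: K1, H2, K3, R4, H5, R6, R7, R8, R9, H10.

10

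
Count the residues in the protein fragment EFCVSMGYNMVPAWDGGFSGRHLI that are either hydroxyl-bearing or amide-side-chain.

Hydroxyl-bearing: S, T, Y. Amide-side-chain: N, Q.
Hydroxyl-bearing residues here: S5, Y8, S19 (3).
Amide-side-chain residues here: N9 (1).
The two groups share no amino acid, so total = 3 + 1 = 4.

4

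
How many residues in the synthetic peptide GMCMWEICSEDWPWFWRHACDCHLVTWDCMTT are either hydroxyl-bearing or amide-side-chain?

Hydroxyl-bearing: S, T, Y. Amide-side-chain: N, Q.
Hydroxyl-bearing residues here: S9, T26, T31, T32 (4).
Amide-side-chain residues here: none (0).
The two groups share no amino acid, so total = 4 + 0 = 4.

4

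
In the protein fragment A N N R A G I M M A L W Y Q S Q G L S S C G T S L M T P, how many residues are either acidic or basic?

1

Acidic: D, E. Basic: H, K, R.
Acidic residues here: none (0).
Basic residues here: R4 (1).
The two groups share no amino acid, so total = 0 + 1 = 1.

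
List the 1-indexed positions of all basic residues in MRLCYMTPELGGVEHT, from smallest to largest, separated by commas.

K, R, and H are the three residues with basic side chains (ε-amine, guanidinium, and imidazole respectively).
Matching residues: R2, H15.

2, 15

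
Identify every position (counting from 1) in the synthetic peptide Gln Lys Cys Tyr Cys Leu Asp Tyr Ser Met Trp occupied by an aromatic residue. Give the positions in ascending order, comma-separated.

4, 8, 11

Phenylalanine (F), tryptophan (W), and tyrosine (Y) have aromatic ring side chains.
Matching residues: Tyr4, Tyr8, Trp11.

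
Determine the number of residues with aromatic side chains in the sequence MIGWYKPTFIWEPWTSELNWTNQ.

F, W, and Y each carry an aromatic ring on the side chain.
Matching residues: W4, Y5, F9, W11, W14, W20.

6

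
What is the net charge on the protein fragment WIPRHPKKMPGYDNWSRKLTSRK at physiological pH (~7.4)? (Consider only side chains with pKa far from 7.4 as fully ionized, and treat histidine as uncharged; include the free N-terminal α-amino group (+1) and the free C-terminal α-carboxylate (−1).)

Near pH 7.4, K and R contribute +1 each, D and E contribute −1 each, and every other side chain (His included, as stated) is uncharged.
Positive (K, R): R4, K7, K8, R17, K18, R22, K23 → +7.
Negative (D, E): D13 → −1.
The N-terminus (+1) and C-terminus (−1) cancel.
Net charge = (+7) + (−1) = +6.

+6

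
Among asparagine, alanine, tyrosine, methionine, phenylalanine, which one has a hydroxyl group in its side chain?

Serine (S), threonine (T), and tyrosine (Y) each carry a hydroxyl group on the side chain.
Of the listed options, only tyrosine belongs to this group.

tyrosine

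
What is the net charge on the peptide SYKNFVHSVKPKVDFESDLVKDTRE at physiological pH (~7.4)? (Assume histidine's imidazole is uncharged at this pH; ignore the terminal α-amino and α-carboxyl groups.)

0

Near pH 7.4, K and R contribute +1 each, D and E contribute −1 each, and every other side chain (His included, as stated) is uncharged.
Positive (K, R): K3, K10, K12, K21, R24 → +5.
Negative (D, E): D14, E16, D18, D22, E25 → −5.
Net charge = (+5) + (−5) = 0.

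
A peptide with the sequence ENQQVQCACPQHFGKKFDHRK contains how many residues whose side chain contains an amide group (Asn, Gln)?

5

Matching residues: N2, Q3, Q4, Q6, Q11.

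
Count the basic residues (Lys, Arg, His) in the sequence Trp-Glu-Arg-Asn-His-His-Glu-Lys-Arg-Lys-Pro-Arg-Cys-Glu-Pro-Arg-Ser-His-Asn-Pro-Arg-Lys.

Matching residues: Arg3, His5, His6, Lys8, Arg9, Lys10, Arg12, Arg16, His18, Arg21, Lys22.

11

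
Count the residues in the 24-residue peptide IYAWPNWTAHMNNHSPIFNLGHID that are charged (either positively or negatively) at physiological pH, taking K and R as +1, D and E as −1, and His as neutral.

1

Charged side chains at pH ~7.4: K, R (positive); D, E (negative).
Matching residues: D24.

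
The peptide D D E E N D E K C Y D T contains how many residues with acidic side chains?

7

Aspartate (D) and glutamate (E) have carboxylic-acid side chains and are the acidic amino acids.
Matching residues: D1, D2, E3, E4, D6, E7, D11.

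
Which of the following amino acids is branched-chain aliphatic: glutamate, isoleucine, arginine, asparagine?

isoleucine

The BCAAs are Val, Leu, and Ile — aliphatic side chains with a branch point.
Of the listed options, only isoleucine belongs to this group.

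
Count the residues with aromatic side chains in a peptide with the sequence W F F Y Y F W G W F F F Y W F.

14

Phenylalanine (F), tryptophan (W), and tyrosine (Y) have aromatic ring side chains.
Matching residues: W1, F2, F3, Y4, Y5, F6, W7, W9, F10, F11, F12, Y13, W14, F15.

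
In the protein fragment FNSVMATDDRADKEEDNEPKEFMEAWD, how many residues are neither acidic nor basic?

Acidic: D, E. Basic: K, R, H. All other residues are neither.
Matching residues: F1, N2, S3, V4, M5, A6, T7, A11, N17, P19, F22, M23, A25, W26.

14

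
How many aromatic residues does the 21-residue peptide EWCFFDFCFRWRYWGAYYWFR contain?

Phenylalanine (F), tryptophan (W), and tyrosine (Y) have aromatic ring side chains.
Matching residues: W2, F4, F5, F7, F9, W11, Y13, W14, Y17, Y18, W19, F20.

12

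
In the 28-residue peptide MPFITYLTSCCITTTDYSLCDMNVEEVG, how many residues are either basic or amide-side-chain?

Basic: H, K, R. Amide-side-chain: N, Q.
Basic residues here: none (0).
Amide-side-chain residues here: N23 (1).
The two groups share no amino acid, so total = 0 + 1 = 1.

1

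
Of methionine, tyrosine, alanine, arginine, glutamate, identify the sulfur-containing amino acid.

methionine

The sulfur-bearing residues are cysteine (–SH) and methionine (–S–CH₃).
Of the listed options, only methionine belongs to this group.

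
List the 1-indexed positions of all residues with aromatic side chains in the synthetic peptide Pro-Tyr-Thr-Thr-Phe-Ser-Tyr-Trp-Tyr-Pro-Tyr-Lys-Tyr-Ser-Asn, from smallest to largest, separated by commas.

2, 5, 7, 8, 9, 11, 13

The aromatic amino acids are Phe (F, benzyl), Trp (W, indole), and Tyr (Y, phenol).
Matching residues: Tyr2, Phe5, Tyr7, Trp8, Tyr9, Tyr11, Tyr13.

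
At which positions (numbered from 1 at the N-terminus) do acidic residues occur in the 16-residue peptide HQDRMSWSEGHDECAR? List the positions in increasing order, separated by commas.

3, 9, 12, 13

Only D (aspartate) and E (glutamate) carry a side-chain carboxylic acid.
Matching residues: D3, E9, D12, E13.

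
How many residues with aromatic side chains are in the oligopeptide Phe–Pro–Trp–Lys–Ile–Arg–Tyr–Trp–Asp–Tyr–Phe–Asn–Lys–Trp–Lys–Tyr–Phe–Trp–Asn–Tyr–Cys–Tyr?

12

The aromatic amino acids are Phe (F, benzyl), Trp (W, indole), and Tyr (Y, phenol).
Matching residues: Phe1, Trp3, Tyr7, Trp8, Tyr10, Phe11, Trp14, Tyr16, Phe17, Trp18, Tyr20, Tyr22.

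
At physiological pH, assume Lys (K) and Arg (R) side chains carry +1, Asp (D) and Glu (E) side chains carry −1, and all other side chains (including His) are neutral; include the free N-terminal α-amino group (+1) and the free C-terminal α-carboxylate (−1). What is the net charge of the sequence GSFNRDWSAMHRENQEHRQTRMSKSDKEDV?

Positive (K, R): R5, R12, R18, R21, K24, K27 → +6.
Negative (D, E): D6, E13, E16, D26, E28, D29 → −6.
The N-terminus (+1) and C-terminus (−1) cancel.
Net charge = (+6) + (−6) = 0.

0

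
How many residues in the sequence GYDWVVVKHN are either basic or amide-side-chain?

Basic: H, K, R. Amide-side-chain: N, Q.
Basic residues here: K8, H9 (2).
Amide-side-chain residues here: N10 (1).
The two groups share no amino acid, so total = 2 + 1 = 3.

3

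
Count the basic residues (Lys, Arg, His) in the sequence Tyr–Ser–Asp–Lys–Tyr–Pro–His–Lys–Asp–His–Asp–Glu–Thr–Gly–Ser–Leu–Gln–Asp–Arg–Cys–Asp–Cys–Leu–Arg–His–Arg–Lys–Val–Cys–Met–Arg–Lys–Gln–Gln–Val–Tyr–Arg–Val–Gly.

12

Matching residues: Lys4, His7, Lys8, His10, Arg19, Arg24, His25, Arg26, Lys27, Arg31, Lys32, Arg37.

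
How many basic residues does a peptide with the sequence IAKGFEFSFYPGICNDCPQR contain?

2

K, R, and H are the three residues with basic side chains (ε-amine, guanidinium, and imidazole respectively).
Matching residues: K3, R20.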